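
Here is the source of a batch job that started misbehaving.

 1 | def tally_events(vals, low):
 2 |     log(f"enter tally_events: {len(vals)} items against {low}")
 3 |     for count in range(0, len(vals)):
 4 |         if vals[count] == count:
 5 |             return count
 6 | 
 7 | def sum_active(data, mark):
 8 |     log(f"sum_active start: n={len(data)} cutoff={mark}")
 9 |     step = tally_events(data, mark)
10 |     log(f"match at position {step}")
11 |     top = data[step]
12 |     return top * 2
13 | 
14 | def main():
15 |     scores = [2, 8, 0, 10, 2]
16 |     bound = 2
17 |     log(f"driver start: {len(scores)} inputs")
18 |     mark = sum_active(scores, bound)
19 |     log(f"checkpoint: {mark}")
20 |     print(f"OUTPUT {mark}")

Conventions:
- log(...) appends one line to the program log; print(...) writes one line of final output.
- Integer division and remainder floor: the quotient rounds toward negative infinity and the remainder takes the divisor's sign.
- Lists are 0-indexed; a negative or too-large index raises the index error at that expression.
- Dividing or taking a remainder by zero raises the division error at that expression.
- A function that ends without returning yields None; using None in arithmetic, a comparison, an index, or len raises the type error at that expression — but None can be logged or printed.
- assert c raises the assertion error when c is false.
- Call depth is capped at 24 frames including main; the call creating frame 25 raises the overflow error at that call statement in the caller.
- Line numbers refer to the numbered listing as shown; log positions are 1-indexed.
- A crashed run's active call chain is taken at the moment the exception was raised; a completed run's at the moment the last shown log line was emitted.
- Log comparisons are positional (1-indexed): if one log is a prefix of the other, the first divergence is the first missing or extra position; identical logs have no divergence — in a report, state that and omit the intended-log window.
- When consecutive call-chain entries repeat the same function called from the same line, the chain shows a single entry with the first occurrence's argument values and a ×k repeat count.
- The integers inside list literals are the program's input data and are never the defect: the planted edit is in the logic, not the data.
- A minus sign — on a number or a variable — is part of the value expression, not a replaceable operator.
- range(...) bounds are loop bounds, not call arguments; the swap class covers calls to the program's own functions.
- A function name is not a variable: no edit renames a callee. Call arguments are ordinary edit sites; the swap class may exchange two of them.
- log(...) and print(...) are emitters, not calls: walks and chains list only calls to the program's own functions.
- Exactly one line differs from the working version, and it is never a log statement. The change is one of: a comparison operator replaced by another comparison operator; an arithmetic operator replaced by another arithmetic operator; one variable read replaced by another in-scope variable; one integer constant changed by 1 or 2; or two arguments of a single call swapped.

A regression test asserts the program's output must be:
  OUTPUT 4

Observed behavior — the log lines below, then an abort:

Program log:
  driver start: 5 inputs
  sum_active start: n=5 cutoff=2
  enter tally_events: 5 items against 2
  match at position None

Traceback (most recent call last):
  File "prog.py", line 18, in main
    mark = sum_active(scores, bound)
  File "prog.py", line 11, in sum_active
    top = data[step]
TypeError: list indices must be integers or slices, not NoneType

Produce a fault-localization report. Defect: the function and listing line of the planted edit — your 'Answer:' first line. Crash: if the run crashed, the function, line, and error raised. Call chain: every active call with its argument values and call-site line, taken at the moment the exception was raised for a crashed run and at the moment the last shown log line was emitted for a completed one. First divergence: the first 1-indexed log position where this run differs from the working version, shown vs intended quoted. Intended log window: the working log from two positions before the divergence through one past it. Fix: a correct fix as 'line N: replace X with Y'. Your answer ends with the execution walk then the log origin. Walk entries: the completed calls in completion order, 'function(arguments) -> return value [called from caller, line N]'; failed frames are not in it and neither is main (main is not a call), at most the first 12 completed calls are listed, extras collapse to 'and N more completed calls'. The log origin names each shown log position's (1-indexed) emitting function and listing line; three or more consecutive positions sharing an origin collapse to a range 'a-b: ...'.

Answer: the defect is in tally_events at line 4.
The tell: Everything matches until log position 4, which reads 'match at position None' in place of 'match at position 0'.
Crash: sum_active, line 11, TypeError.
Call chain: main -> sum_active([2, 8, 0, 10, 2], 2) (called at line 18).
First divergence: position 4 — shown 'match at position None', intended 'match at position 0'.
Intended log window:
  2: sum_active start: n=5 cutoff=2
  3: enter tally_events: 5 items against 2
  4: match at position 0
  5: checkpoint: 4
Execution walk:
  tally_events([2, 8, 0, 10, 2], 2) -> None  [called from sum_active, line 9]
Log origin:
  1: from main, line 17
  2: from sum_active, line 8
  3: from tally_events, line 2
  4: from sum_active, line 10
A correct fix: line 4: replace `vals[count] == count` with `vals[count] == low`.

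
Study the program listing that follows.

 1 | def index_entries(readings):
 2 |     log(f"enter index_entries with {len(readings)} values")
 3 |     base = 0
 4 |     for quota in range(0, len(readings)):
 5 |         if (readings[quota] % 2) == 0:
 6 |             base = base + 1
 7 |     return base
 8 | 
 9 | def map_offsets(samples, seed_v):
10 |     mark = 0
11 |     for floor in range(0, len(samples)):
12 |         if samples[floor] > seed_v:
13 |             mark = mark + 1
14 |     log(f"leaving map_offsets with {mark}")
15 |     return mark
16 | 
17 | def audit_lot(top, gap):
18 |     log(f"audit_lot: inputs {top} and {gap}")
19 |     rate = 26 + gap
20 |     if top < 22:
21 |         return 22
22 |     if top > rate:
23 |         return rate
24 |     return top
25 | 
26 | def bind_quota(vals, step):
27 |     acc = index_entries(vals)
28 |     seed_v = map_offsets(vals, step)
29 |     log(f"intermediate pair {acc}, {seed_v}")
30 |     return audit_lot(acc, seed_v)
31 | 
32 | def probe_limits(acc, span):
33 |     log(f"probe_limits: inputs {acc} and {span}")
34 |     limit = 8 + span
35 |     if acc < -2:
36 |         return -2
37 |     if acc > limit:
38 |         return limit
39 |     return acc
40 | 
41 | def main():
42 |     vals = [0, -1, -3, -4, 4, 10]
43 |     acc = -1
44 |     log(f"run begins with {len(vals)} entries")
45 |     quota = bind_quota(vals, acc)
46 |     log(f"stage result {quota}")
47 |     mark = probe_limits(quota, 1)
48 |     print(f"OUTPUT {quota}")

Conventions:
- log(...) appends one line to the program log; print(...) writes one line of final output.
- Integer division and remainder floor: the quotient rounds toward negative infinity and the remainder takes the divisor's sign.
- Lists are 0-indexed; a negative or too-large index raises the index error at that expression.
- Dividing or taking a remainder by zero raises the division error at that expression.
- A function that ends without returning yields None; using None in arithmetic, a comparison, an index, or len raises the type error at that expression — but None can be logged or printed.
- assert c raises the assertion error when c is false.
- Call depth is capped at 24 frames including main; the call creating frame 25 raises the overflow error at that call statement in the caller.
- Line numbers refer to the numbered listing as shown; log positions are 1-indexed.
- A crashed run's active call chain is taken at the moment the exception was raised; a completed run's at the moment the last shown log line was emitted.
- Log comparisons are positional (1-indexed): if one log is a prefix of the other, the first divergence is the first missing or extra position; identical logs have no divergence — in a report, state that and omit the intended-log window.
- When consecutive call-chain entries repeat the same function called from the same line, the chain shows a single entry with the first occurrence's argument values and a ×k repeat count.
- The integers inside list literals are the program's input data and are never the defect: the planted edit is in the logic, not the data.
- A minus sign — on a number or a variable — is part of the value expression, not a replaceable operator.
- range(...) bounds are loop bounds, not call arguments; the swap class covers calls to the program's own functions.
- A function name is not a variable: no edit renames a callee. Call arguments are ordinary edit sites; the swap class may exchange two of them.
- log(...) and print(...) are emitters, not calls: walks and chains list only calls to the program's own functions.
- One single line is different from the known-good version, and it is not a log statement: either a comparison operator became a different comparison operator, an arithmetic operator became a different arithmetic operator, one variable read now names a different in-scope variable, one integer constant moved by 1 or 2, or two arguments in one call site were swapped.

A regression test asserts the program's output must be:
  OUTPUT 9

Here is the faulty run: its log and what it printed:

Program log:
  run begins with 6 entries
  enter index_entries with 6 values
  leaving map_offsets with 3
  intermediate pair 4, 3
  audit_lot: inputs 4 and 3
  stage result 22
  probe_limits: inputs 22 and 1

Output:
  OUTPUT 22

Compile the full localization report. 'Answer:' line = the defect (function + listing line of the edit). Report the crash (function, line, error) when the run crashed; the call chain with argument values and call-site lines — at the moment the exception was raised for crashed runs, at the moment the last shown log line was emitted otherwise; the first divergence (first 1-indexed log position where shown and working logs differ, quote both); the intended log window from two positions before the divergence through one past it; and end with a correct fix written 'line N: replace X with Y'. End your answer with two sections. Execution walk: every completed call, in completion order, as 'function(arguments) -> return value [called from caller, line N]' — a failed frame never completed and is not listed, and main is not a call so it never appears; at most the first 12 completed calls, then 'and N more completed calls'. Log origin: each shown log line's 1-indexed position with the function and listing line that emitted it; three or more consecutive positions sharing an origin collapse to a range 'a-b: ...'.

Answer: the defect is in main at line 48.
The tell: Nothing in the log betrays the bug — only the output does.
Call chain: main -> probe_limits(22, 1) (called at line 47).
First divergence: none; the two logs match at every position.
Execution walk:
  index_entries([0, -1, -3, -4, 4, 10]) -> 4  [called from bind_quota, line 27]
  map_offsets([0, -1, -3, -4, 4, 10], -1) -> 3  [called from bind_quota, line 28]
  audit_lot(4, 3) -> 22  [called from bind_quota, line 30]
  bind_quota([0, -1, -3, -4, 4, 10], -1) -> 22  [called from main, line 45]
  probe_limits(22, 1) -> 9  [called from main, line 47]
Log origins:
  1: emitted by main (line 44)
  2: emitted by index_entries (line 2)
  3: emitted by map_offsets (line 14)
  4: emitted by bind_quota (line 29)
  5: emitted by audit_lot (line 18)
  6: emitted by main (line 46)
  7: emitted by probe_limits (line 33)
A correct fix: line 48: replace `quota` with `mark`.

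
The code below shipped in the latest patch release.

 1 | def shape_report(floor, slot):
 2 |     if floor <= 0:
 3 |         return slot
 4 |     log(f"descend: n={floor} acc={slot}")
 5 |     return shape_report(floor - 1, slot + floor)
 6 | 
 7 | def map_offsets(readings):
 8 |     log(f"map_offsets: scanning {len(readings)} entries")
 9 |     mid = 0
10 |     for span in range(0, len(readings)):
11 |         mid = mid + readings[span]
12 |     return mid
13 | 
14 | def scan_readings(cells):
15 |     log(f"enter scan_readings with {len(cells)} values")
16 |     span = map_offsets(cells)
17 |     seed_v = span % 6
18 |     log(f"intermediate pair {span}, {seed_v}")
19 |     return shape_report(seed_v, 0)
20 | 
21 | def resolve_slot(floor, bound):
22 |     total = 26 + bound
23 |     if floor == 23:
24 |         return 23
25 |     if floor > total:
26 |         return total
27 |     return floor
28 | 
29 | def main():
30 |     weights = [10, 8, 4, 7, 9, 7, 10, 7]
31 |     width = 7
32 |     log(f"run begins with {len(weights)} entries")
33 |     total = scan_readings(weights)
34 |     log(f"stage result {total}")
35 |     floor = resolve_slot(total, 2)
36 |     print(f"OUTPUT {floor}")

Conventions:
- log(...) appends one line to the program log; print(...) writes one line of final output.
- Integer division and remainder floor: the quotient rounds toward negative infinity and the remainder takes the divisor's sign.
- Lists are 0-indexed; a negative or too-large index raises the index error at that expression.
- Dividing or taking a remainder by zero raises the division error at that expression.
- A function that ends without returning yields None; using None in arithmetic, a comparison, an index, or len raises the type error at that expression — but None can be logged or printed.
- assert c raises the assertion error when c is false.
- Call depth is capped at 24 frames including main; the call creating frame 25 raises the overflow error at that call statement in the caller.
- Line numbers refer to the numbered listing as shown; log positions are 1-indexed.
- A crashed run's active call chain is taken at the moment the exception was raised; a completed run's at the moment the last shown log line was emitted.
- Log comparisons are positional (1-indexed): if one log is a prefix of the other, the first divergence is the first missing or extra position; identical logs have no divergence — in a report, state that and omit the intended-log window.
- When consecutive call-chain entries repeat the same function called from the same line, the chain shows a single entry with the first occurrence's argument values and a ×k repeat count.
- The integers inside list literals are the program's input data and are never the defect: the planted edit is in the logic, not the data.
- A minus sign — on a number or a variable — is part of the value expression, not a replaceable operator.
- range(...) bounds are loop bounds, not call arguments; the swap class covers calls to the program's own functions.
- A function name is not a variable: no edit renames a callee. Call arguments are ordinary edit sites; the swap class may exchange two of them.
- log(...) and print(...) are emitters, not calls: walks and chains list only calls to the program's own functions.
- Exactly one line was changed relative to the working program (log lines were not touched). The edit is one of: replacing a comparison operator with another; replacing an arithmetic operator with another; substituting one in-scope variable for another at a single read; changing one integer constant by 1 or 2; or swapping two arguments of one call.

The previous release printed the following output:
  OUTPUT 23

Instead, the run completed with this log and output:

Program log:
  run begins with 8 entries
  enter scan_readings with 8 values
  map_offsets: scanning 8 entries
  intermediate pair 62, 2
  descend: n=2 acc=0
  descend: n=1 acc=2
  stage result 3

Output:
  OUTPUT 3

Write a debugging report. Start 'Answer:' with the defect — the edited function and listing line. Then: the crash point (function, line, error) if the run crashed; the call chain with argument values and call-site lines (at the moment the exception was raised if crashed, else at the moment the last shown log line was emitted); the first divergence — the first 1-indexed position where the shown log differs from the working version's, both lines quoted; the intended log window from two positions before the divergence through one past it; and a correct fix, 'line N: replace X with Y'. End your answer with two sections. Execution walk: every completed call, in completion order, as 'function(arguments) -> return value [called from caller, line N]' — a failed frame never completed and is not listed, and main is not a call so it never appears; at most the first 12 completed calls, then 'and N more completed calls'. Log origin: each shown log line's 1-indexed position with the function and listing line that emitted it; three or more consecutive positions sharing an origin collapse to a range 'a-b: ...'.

Answer: the defect is in resolve_slot at line 23.
Key fact: Every logged value matches the working version; the printed result is what differs.
Call chain: main.
First divergence: there is none — every log position agrees.
Execution walk:
  map_offsets([10, 8, 4, 7, 9, 7, 10, 7]) -> 62  [called from scan_readings, line 16]
  shape_report(0, 3) -> 3  [called from shape_report, line 5]
  shape_report(1, 2) -> 3  [called from shape_report, line 5]
  shape_report(2, 0) -> 3  [called from scan_readings, line 19]
  scan_readings([10, 8, 4, 7, 9, 7, 10, 7]) -> 3  [called from main, line 33]
  resolve_slot(3, 2) -> 3  [called from main, line 35]
Log origin:
  1 — main, line 32
  2 — scan_readings, line 15
  3 — map_offsets, line 8
  4 — scan_readings, line 18
  5 — shape_report, line 4
  6 — shape_report, line 4
  7 — main, line 34
A correct fix: line 23: replace `==` with `<`.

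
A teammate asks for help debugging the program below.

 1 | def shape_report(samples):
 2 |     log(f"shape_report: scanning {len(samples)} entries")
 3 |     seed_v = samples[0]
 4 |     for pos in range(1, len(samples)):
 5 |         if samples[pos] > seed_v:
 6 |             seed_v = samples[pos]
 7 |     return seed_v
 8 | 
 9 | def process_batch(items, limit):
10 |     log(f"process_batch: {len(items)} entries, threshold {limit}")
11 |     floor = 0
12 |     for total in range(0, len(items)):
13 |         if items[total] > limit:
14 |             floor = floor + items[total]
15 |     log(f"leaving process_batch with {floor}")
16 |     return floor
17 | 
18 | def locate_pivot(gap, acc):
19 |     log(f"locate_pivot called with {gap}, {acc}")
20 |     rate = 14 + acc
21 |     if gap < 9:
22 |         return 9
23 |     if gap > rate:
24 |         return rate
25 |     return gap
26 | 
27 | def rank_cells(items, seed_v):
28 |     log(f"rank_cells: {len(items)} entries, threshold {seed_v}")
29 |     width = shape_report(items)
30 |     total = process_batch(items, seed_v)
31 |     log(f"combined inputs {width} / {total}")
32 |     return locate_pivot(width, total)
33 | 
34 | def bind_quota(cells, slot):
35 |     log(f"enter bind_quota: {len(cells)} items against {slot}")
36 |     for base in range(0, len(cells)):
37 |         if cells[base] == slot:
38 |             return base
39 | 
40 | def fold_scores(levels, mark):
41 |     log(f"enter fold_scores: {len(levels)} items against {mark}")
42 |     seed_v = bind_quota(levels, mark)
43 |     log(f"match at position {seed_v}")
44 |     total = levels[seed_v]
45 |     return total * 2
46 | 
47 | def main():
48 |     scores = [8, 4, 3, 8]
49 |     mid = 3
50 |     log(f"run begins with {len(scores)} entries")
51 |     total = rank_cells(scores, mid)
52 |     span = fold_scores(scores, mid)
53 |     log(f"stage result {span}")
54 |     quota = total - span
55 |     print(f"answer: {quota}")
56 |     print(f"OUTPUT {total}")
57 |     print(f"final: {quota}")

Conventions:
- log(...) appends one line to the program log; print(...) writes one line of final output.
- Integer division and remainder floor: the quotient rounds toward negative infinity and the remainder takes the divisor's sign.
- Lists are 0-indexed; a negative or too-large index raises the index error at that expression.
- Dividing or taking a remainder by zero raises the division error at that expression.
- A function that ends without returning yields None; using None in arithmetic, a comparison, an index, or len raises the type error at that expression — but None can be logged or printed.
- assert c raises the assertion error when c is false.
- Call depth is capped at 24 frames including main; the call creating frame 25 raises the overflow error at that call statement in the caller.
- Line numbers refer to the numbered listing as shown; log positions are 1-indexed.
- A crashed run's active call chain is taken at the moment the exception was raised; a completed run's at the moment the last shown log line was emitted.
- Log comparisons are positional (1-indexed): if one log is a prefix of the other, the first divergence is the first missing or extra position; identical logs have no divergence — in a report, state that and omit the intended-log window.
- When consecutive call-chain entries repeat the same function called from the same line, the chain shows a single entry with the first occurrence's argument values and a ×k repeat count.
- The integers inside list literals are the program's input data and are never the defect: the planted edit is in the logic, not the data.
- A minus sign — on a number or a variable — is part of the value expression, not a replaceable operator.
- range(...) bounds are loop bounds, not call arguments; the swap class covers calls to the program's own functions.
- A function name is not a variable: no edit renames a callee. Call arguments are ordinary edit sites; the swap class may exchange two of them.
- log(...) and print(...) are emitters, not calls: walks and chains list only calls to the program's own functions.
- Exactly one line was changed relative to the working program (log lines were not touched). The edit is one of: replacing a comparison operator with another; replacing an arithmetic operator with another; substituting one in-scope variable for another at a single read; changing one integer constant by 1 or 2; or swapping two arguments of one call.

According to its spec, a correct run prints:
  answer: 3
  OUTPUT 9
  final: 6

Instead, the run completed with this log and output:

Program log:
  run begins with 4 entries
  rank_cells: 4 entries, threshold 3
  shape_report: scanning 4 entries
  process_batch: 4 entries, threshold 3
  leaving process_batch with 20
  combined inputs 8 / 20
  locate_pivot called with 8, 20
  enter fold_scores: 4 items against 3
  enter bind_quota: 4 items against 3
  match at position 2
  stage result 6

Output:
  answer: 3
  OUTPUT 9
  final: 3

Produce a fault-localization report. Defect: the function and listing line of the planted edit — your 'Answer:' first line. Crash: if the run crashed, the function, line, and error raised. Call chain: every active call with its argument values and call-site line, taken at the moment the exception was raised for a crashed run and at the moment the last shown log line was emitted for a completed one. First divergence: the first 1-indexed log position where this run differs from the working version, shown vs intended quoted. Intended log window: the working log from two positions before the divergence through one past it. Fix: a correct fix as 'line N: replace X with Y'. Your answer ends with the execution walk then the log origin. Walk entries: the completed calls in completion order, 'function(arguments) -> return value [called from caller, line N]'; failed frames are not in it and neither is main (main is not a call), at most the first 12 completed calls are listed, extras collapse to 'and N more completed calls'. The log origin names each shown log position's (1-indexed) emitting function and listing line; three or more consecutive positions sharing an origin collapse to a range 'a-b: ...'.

Answer: the defect is in main at line 57.
Key observation: No log line changed; the fault shows up purely in the output.
Call chain: main.
First divergence: there is none — every log position agrees.
Execution walk:
  shape_report([8, 4, 3, 8]) -> 8  [called from rank_cells, line 29]
  process_batch([8, 4, 3, 8], 3) -> 20  [called from rank_cells, line 30]
  locate_pivot(8, 20) -> 9  [called from rank_cells, line 32]
  rank_cells([8, 4, 3, 8], 3) -> 9  [called from main, line 51]
  bind_quota([8, 4, 3, 8], 3) -> 2  [called from fold_scores, line 42]
  fold_scores([8, 4, 3, 8], 3) -> 6  [called from main, line 52]
Log origin:
  1 — main, line 50
  2 — rank_cells, line 28
  3 — shape_report, line 2
  4 — process_batch, line 10
  5 — process_batch, line 15
  6 — rank_cells, line 31
  7 — locate_pivot, line 19
  8 — fold_scores, line 41
  9 — bind_quota, line 35
  10 — fold_scores, line 43
  11 — main, line 53
A correct fix: line 57: replace `quota` with `span`.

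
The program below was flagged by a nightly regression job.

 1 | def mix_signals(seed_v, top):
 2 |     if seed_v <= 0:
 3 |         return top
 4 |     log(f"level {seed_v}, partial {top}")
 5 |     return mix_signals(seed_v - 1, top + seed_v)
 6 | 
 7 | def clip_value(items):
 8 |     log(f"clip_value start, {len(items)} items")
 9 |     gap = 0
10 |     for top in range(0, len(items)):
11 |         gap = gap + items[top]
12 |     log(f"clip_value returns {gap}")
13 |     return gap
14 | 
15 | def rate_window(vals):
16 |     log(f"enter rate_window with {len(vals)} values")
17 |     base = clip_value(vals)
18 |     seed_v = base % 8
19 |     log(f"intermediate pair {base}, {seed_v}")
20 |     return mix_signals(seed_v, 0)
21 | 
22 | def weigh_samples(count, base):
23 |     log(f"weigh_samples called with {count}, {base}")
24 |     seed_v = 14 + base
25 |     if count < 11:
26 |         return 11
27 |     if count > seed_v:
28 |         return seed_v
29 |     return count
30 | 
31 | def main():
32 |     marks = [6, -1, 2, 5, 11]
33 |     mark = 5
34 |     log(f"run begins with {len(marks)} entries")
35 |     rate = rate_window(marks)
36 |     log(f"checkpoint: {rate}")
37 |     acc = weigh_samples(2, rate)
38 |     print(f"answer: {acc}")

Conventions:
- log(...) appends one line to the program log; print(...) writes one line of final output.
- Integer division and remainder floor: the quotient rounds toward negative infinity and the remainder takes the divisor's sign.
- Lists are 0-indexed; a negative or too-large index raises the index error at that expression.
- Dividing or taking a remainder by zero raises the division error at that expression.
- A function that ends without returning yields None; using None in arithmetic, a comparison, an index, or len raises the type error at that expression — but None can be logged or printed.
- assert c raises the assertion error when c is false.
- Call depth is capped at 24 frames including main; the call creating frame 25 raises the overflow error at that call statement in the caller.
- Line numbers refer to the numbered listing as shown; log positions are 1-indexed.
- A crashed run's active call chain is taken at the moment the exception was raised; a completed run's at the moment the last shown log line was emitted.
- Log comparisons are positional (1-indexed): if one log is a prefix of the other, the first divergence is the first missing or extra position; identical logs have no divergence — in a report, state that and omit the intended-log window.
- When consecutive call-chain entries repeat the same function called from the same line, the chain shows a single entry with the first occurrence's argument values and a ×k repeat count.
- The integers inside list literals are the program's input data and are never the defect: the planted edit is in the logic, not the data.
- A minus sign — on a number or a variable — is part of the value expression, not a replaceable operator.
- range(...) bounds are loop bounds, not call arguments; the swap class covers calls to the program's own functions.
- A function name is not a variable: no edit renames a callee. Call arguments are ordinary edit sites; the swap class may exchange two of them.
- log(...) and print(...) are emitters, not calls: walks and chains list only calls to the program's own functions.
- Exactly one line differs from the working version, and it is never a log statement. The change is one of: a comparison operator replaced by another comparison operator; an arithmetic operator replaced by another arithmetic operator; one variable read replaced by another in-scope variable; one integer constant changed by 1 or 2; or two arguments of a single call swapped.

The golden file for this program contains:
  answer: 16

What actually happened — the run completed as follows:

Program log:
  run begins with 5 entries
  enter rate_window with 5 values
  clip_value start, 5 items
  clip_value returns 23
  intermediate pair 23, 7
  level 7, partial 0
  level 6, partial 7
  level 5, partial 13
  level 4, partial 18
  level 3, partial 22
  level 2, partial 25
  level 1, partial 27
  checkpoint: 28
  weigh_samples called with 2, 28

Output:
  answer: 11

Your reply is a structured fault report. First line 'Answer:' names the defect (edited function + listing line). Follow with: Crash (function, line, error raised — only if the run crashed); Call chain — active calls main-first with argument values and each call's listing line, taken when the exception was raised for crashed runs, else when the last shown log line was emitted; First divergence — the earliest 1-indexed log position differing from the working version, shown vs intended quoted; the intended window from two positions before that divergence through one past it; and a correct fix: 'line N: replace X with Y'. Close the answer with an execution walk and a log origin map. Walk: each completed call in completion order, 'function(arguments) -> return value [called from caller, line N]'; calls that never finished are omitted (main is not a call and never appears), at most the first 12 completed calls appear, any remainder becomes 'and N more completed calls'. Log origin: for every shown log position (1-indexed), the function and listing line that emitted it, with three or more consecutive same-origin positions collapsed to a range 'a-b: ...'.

Answer: the defect is in main at line 37.
Key fact: The log first diverges at position 14: the faulty run prints 'weigh_samples called with 2, 28' where the working version prints 'weigh_samples called with 28, 2'.
Call chain: main -> weigh_samples(2, 28) (called at line 37).
First divergence: position 14 — shown 'weigh_samples called with 2, 28', intended 'weigh_samples called with 28, 2'.
Intended log window:
  12: level 1, partial 27
  13: checkpoint: 28
  14: weigh_samples called with 28, 2
Execution walk:
  clip_value([6, -1, 2, 5, 11]) -> 23  [called from rate_window, line 17]
  mix_signals(0, 28) -> 28  [called from mix_signals, line 5]
  mix_signals(1, 27) -> 28  [called from mix_signals, line 5]
  mix_signals(2, 25) -> 28  [called from mix_signals, line 5]
  mix_signals(3, 22) -> 28  [called from mix_signals, line 5]
  mix_signals(4, 18) -> 28  [called from mix_signals, line 5]
  mix_signals(5, 13) -> 28  [called from mix_signals, line 5]
  mix_signals(6, 7) -> 28  [called from mix_signals, line 5]
  mix_signals(7, 0) -> 28  [called from rate_window, line 20]
  rate_window([6, -1, 2, 5, 11]) -> 28  [called from main, line 35]
  weigh_samples(2, 28) -> 11  [called from main, line 37]
Origin of each log line:
  1: logged in main at line 34
  2: logged in rate_window at line 16
  3: logged in clip_value at line 8
  4: logged in clip_value at line 12
  5: logged in rate_window at line 19
  6-12: logged in mix_signals at line 4
  13: logged in main at line 36
  14: logged in weigh_samples at line 23
A correct fix: line 37: replace `weigh_samples(2, rate)` with `weigh_samples(rate, 2)`.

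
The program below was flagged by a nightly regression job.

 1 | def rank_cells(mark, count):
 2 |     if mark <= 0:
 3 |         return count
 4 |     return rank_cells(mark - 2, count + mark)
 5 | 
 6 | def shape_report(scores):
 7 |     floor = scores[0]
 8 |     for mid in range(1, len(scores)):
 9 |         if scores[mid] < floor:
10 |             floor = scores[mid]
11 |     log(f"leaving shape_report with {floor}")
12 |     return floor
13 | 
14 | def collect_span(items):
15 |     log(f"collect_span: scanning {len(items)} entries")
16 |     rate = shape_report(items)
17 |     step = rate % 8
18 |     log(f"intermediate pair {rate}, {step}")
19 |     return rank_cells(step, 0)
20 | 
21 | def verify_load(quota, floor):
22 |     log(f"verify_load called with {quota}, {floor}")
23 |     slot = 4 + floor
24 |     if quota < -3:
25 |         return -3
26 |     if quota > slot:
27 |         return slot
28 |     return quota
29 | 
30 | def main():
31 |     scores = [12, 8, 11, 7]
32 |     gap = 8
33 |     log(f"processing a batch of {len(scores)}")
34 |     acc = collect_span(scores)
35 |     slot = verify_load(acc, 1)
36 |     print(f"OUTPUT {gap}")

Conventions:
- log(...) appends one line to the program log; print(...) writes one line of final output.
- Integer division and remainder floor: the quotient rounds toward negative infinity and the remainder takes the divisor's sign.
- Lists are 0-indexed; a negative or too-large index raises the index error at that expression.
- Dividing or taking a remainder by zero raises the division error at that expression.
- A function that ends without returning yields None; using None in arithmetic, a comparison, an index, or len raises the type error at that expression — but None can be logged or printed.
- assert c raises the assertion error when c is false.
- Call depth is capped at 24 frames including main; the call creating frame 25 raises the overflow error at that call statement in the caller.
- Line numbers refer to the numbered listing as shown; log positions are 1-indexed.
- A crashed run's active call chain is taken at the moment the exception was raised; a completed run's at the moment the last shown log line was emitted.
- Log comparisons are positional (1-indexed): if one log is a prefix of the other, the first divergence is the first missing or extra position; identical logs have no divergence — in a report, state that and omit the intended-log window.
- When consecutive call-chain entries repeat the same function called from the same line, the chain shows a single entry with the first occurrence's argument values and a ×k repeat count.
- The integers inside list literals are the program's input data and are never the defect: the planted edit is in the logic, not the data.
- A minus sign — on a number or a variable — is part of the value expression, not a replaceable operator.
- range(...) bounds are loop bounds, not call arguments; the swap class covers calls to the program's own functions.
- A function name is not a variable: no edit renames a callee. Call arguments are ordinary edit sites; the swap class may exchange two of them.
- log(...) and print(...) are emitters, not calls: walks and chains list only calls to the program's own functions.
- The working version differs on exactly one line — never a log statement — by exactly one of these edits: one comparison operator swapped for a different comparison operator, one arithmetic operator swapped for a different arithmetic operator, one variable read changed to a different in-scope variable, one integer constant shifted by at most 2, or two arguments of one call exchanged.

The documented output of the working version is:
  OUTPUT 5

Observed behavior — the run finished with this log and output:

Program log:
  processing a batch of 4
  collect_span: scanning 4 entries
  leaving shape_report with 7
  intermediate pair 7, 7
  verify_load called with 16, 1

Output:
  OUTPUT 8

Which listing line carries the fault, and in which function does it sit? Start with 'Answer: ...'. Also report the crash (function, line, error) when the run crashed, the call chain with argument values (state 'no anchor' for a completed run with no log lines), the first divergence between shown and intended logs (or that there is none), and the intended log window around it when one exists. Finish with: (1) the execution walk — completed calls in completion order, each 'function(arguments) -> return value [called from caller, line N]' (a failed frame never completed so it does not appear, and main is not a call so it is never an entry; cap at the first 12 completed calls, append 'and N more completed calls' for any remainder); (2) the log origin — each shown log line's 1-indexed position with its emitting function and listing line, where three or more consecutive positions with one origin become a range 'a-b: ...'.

Answer: the defect is in main at line 36.
Key fact: No log line changed; the fault shows up purely in the output.
Call chain: main -> verify_load(16, 1) (called at line 35).
First divergence: there is none — every log position agrees.
Execution walk:
  shape_report([12, 8, 11, 7]) -> 7  [called from collect_span, line 16]
  rank_cells(-1, 16) -> 16  [called from rank_cells, line 4]
  rank_cells(1, 15) -> 16  [called from rank_cells, line 4]
  rank_cells(3, 12) -> 16  [called from rank_cells, line 4]
  rank_cells(5, 7) -> 16  [called from rank_cells, line 4]
  rank_cells(7, 0) -> 16  [called from collect_span, line 19]
  collect_span([12, 8, 11, 7]) -> 16  [called from main, line 34]
  verify_load(16, 1) -> 5  [called from main, line 35]
Origin of each log line:
  1: from main, line 33
  2: from collect_span, line 15
  3: from shape_report, line 11
  4: from collect_span, line 18
  5: from verify_load, line 22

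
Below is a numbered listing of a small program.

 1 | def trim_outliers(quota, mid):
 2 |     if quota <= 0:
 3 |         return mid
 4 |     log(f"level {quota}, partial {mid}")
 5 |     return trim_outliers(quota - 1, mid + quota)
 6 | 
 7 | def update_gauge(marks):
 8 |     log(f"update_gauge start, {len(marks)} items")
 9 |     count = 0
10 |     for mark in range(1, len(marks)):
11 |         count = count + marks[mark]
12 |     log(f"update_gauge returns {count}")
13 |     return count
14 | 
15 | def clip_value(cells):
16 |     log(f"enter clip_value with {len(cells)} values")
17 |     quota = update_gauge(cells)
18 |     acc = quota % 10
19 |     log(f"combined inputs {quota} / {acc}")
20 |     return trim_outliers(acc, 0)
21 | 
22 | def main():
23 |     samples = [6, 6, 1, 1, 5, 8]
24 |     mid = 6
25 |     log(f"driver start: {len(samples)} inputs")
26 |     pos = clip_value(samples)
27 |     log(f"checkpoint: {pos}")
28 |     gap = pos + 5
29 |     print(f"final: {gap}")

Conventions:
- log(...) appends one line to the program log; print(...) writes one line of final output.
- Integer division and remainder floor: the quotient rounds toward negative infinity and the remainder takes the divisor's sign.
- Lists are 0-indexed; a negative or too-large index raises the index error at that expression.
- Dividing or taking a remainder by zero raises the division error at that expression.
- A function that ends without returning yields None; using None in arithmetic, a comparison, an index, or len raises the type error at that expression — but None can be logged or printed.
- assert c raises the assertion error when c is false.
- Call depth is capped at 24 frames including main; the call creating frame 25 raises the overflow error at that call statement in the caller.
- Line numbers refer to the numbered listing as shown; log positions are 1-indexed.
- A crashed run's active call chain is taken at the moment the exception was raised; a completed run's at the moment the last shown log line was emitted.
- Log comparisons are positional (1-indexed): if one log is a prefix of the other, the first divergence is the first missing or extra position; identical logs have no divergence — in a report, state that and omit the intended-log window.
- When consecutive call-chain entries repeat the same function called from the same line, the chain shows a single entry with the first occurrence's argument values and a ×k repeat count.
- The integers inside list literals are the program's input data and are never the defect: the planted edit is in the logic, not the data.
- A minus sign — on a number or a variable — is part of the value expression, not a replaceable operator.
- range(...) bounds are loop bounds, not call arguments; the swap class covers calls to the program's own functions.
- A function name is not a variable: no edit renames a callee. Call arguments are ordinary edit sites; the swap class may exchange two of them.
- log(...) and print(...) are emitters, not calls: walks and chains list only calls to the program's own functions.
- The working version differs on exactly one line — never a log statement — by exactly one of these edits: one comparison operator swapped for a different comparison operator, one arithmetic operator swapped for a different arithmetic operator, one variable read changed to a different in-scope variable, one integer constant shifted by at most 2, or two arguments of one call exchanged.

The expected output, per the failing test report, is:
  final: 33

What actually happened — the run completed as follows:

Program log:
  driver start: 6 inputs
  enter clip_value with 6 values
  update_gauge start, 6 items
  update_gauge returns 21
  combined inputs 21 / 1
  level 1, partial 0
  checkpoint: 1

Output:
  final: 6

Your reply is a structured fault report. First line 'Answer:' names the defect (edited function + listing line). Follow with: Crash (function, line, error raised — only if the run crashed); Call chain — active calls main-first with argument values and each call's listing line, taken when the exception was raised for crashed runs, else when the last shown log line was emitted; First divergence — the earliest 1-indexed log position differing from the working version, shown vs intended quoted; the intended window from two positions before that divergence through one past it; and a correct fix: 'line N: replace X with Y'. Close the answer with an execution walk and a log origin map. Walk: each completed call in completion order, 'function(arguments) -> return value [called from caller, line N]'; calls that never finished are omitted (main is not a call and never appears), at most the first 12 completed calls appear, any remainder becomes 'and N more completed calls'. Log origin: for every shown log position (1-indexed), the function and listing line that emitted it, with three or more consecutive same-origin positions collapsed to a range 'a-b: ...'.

Answer: the defect is in update_gauge at line 10.
Key observation: Log line 4 is where behavior first shows: 'update_gauge returns 21' appears instead of 'update_gauge returns 27'.
Call chain: main.
First divergence: position 4; shown 'update_gauge returns 21' vs intended 'update_gauge returns 27'.
Intended log window:
  2: enter clip_value with 6 values
  3: update_gauge start, 6 items
  4: update_gauge returns 27
  5: combined inputs 27 / 7
Execution walk:
  update_gauge([6, 6, 1, 1, 5, 8]) -> 21  [called from clip_value, line 17]
  trim_outliers(0, 1) -> 1  [called from trim_outliers, line 5]
  trim_outliers(1, 0) -> 1  [called from clip_value, line 20]
  clip_value([6, 6, 1, 1, 5, 8]) -> 1  [called from main, line 26]
Log origin:
  1: logged in main at line 25
  2: logged in clip_value at line 16
  3: logged in update_gauge at line 8
  4: logged in update_gauge at line 12
  5: logged in clip_value at line 19
  6: logged in trim_outliers at line 4
  7: logged in main at line 27
A correct fix: line 10: replace `1` with `0`.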